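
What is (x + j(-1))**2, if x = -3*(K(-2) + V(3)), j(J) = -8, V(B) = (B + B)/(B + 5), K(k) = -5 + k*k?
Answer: 841/16 ≈ 52.563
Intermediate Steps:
K(k) = -5 + k**2
V(B) = 2*B/(5 + B) (V(B) = (2*B)/(5 + B) = 2*B/(5 + B))
x = 3/4 (x = -3*((-5 + (-2)**2) + 2*3/(5 + 3)) = -3*((-5 + 4) + 2*3/8) = -3*(-1 + 2*3*(1/8)) = -3*(-1 + 3/4) = -3*(-1/4) = 3/4 ≈ 0.75000)
(x + j(-1))**2 = (3/4 - 8)**2 = (-29/4)**2 = 841/16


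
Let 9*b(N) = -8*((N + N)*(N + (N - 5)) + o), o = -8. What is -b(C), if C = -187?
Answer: 377968/3 ≈ 1.2599e+5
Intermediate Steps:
b(N) = 64/9 - 16*N*(-5 + 2*N)/9 (b(N) = (-8*((N + N)*(N + (N - 5)) - 8))/9 = (-8*((2*N)*(N + (-5 + N)) - 8))/9 = (-8*((2*N)*(-5 + 2*N) - 8))/9 = (-8*(2*N*(-5 + 2*N) - 8))/9 = (-8*(-8 + 2*N*(-5 + 2*N)))/9 = (64 - 16*N*(-5 + 2*N))/9 = 64/9 - 16*N*(-5 + 2*N)/9)
-b(C) = -(64/9 - 32/9*(-187)**2 + (80/9)*(-187)) = -(64/9 - 32/9*34969 - 14960/9) = -(64/9 - 1119008/9 - 14960/9) = -1*(-377968/3) = 377968/3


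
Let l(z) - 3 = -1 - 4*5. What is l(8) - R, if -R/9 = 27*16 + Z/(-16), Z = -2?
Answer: 30969/8 ≈ 3871.1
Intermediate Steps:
l(z) = -18 (l(z) = 3 + (-1 - 4*5) = 3 + (-1 - 20) = 3 - 21 = -18)
R = -31113/8 (R = -9*(27*16 - 2/(-16)) = -9*(432 - 2*(-1/16)) = -9*(432 + 1/8) = -9*3457/8 = -31113/8 ≈ -3889.1)
l(8) - R = -18 - 1*(-31113/8) = -18 + 31113/8 = 30969/8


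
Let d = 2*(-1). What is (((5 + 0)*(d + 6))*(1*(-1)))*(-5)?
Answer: 100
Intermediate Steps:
d = -2
(((5 + 0)*(d + 6))*(1*(-1)))*(-5) = (((5 + 0)*(-2 + 6))*(1*(-1)))*(-5) = ((5*4)*(-1))*(-5) = (20*(-1))*(-5) = -20*(-5) = 100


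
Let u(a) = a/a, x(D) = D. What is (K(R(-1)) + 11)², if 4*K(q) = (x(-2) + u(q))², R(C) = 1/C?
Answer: 2025/16 ≈ 126.56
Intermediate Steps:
u(a) = 1
K(q) = ¼ (K(q) = (-2 + 1)²/4 = (¼)*(-1)² = (¼)*1 = ¼)
(K(R(-1)) + 11)² = (¼ + 11)² = (45/4)² = 2025/16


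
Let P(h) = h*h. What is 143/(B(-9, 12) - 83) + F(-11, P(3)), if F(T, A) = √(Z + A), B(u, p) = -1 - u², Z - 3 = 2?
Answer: -13/15 + √14 ≈ 2.8750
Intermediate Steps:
Z = 5 (Z = 3 + 2 = 5)
P(h) = h²
F(T, A) = √(5 + A)
143/(B(-9, 12) - 83) + F(-11, P(3)) = 143/((-1 - 1*(-9)²) - 83) + √(5 + 3²) = 143/((-1 - 1*81) - 83) + √(5 + 9) = 143/((-1 - 81) - 83) + √14 = 143/(-82 - 83) + √14 = 143/(-165) + √14 = 143*(-1/165) + √14 = -13/15 + √14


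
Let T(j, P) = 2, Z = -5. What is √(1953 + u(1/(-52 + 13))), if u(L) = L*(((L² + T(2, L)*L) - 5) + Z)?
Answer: √4518746466/1521 ≈ 44.196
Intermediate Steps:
u(L) = L*(-10 + L² + 2*L) (u(L) = L*(((L² + 2*L) - 5) - 5) = L*((-5 + L² + 2*L) - 5) = L*(-10 + L² + 2*L))
√(1953 + u(1/(-52 + 13))) = √(1953 + (-10 + (1/(-52 + 13))² + 2/(-52 + 13))/(-52 + 13)) = √(1953 + (-10 + (1/(-39))² + 2/(-39))/(-39)) = √(1953 - (-10 + (-1/39)² + 2*(-1/39))/39) = √(1953 - (-10 + 1/1521 - 2/39)/39) = √(1953 - 1/39*(-15287/1521)) = √(1953 + 15287/59319) = √(115865294/59319) = √4518746466/1521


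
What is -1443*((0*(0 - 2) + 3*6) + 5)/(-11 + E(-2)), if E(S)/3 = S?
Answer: 33189/17 ≈ 1952.3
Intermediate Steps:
E(S) = 3*S
-1443*((0*(0 - 2) + 3*6) + 5)/(-11 + E(-2)) = -1443*((0*(0 - 2) + 3*6) + 5)/(-11 + 3*(-2)) = -1443*((0*(-2) + 18) + 5)/(-11 - 6) = -1443*((0 + 18) + 5)/(-17) = -1443*(18 + 5)*(-1)/17 = -33189*(-1)/17 = -1443*(-23/17) = 33189/17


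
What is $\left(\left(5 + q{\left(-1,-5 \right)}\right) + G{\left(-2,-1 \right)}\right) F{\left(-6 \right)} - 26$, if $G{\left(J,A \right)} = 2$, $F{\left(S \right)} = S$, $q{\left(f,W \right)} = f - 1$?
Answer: $-56$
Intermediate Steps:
$q{\left(f,W \right)} = -1 + f$
$\left(\left(5 + q{\left(-1,-5 \right)}\right) + G{\left(-2,-1 \right)}\right) F{\left(-6 \right)} - 26 = \left(\left(5 - 2\right) + 2\right) \left(-6\right) - 26 = \left(3 + 2\right) \left(-6\right) - 26 = 5 \left(-6\right) - 26 = -30 - 26 = -56$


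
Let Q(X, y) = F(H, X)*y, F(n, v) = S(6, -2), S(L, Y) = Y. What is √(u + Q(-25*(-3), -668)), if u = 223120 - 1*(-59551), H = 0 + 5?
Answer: √284007 ≈ 532.92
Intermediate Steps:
H = 5
u = 282671 (u = 223120 + 59551 = 282671)
F(n, v) = -2
Q(X, y) = -2*y
√(u + Q(-25*(-3), -668)) = √(282671 - 2*(-668)) = √(282671 + 1336) = √284007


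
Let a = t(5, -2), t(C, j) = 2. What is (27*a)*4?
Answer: 216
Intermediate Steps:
a = 2
(27*a)*4 = (27*2)*4 = 54*4 = 216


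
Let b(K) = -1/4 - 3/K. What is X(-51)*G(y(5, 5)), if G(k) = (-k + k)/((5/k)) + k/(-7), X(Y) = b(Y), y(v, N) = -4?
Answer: -13/119 ≈ -0.10924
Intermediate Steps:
b(K) = -1/4 - 3/K (b(K) = -1*1/4 - 3/K = -1/4 - 3/K)
X(Y) = (-12 - Y)/(4*Y)
G(k) = -k/7 (G(k) = 0*(k/5) + k*(-1/7) = 0 - k/7 = -k/7)
X(-51)*G(y(5, 5)) = ((1/4)*(-12 - 1*(-51))/(-51))*(-1/7*(-4)) = ((1/4)*(-1/51)*(-12 + 51))*(4/7) = ((1/4)*(-1/51)*39)*(4/7) = -13/68*4/7 = -13/119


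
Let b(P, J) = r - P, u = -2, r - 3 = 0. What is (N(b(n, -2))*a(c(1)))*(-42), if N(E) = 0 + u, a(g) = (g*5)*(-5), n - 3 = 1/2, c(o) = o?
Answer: -2100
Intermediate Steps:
r = 3 (r = 3 + 0 = 3)
n = 7/2 (n = 3 + 1/2 = 3 + ½ = 7/2 ≈ 3.5000)
b(P, J) = 3 - P
a(g) = -25*g (a(g) = (5*g)*(-5) = -25*g)
N(E) = -2 (N(E) = 0 - 2 = -2)
(N(b(n, -2))*a(c(1)))*(-42) = -(-50)*(-42) = -2*(-25)*(-42) = 50*(-42) = -2100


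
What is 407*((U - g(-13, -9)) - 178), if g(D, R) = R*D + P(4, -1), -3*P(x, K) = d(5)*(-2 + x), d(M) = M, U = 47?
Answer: -298738/3 ≈ -99579.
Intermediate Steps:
P(x, K) = 10/3 - 5*x/3 (P(x, K) = -5*(-2 + x)/3 = -(-10 + 5*x)/3 = 10/3 - 5*x/3)
g(D, R) = -10/3 + D*R (g(D, R) = R*D + (10/3 - 5/3*4) = D*R + (10/3 - 20/3) = D*R - 10/3 = -10/3 + D*R)
407*((U - g(-13, -9)) - 178) = 407*((47 - (-10/3 - 13*(-9))) - 178) = 407*((47 - (-10/3 + 117)) - 178) = 407*((47 - 1*341/3) - 178) = 407*((47 - 341/3) - 178) = 407*(-200/3 - 178) = 407*(-734/3) = -298738/3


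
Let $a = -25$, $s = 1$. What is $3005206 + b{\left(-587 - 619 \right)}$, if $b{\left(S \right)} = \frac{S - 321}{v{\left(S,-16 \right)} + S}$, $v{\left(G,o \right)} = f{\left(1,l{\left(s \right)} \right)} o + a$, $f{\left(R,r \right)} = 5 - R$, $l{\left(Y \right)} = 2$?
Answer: $\frac{3891743297}{1295} \approx 3.0052 \cdot 10^{6}$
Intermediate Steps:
$v{\left(G,o \right)} = -25 + 4 o$ ($v{\left(G,o \right)} = \left(5 - 1\right) o - 25 = 4 o - 25 = -25 + 4 o$)
$b{\left(S \right)} = \frac{-321 + S}{-89 + S}$ ($b{\left(S \right)} = \frac{S - 321}{\left(-25 + 4 \left(-16\right)\right) + S} = \frac{-321 + S}{\left(-25 - 64\right) + S} = \frac{-321 + S}{-89 + S}$)
$3005206 + b{\left(-587 - 619 \right)} = 3005206 + \frac{-321 - 1206}{-89 - 1206} = 3005206 + \frac{1}{-1295} \left(-1527\right) = 3005206 - - \frac{1527}{1295} = 3005206 + \frac{1527}{1295} = \frac{3891743297}{1295}$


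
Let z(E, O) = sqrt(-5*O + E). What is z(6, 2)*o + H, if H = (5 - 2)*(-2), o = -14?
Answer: -6 - 28*I ≈ -6.0 - 28.0*I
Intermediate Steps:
z(E, O) = sqrt(E - 5*O)
H = -6 (H = 3*(-2) = -6)
z(6, 2)*o + H = sqrt(6 - 5*2)*(-14) - 6 = sqrt(6 - 10)*(-14) - 6 = sqrt(-4)*(-14) - 6 = (2*I)*(-14) - 6 = -28*I - 6 = -6 - 28*I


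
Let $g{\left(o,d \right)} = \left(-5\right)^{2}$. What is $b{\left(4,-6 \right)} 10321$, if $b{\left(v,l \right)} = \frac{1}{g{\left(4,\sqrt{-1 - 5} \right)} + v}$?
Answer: $\frac{10321}{29} \approx 355.9$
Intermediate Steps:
$g{\left(o,d \right)} = 25$
$b{\left(v,l \right)} = \frac{1}{25 + v}$
$b{\left(4,-6 \right)} 10321 = \frac{1}{25 + 4} \cdot 10321 = \frac{1}{29} \cdot 10321 = \frac{10321}{29}$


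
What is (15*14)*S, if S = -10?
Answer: -2100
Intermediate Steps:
(15*14)*S = (15*14)*(-10) = 210*(-10) = -2100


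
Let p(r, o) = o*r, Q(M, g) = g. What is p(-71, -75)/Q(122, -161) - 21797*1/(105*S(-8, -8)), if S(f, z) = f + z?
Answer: -776669/38640 ≈ -20.100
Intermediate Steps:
p(-71, -75)/Q(122, -161) - 21797*1/(105*S(-8, -8)) = -75*(-71)/(-161) - 21797*1/(105*(-8 - 8)) = 5325*(-1/161) - 21797/((-16*105)) = -5325/161 - 21797/(-1680) = -5325/161 - 21797*(-1/1680) = -5325/161 + 21797/1680 = -776669/38640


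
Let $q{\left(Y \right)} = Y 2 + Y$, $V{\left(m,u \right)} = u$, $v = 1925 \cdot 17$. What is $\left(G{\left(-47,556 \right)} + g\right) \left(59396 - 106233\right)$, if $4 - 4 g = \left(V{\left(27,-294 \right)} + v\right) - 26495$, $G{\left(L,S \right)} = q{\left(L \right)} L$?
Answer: $-240929528$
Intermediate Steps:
$v = 32725$
$q{\left(Y \right)} = 3 Y$ ($q{\left(Y \right)} = 2 Y + Y = 3 Y$)
$G{\left(L,S \right)} = 3 L^{2}$ ($G{\left(L,S \right)} = 3 L L = 3 L^{2}$)
$g = -1483$ ($g = 1 - \frac{\left(-294 + 32725\right) - 26495}{4} = 1 - \frac{32431 - 26495}{4} = 1 - 1484 = -1483$)
$\left(G{\left(-47,556 \right)} + g\right) \left(59396 - 106233\right) = \left(3 \left(-47\right)^{2} - 1483\right) \left(59396 - 106233\right) = \left(3 \cdot 2209 - 1483\right) \left(-46837\right) = \left(6627 - 1483\right) \left(-46837\right) = 5144 \left(-46837\right) = -240929528$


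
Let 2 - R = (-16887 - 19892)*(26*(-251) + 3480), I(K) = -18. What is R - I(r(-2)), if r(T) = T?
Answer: -112028814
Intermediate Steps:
R = -112028832 (R = 2 - (-16887 - 19892)*(26*(-251) + 3480) = 2 - (-36779)*(-6526 + 3480) = 2 - (-36779)*(-3046) = 2 - 1*112028834 = 2 - 112028834 = -112028832)
R - I(r(-2)) = -112028832 - 1*(-18) = -112028832 + 18 = -112028814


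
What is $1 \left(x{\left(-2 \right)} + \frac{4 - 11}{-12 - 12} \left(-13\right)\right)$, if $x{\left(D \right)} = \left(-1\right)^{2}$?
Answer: $- \frac{67}{24} \approx -2.7917$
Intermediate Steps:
$x{\left(D \right)} = 1$
$1 \left(x{\left(-2 \right)} + \frac{4 - 11}{-12 - 12} \left(-13\right)\right) = 1 \left(1 + \frac{4 - 11}{-12 - 12} \left(-13\right)\right) = 1 \left(1 + - \frac{7}{-24} \left(-13\right)\right) = 1 \left(1 + \left(-7\right) \left(- \frac{1}{24}\right) \left(-13\right)\right) = 1 \left(1 + \frac{7}{24} \left(-13\right)\right) = 1 \left(1 - \frac{91}{24}\right) = 1 \left(- \frac{67}{24}\right) = - \frac{67}{24}$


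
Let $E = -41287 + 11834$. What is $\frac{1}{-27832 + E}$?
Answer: $- \frac{1}{57285} \approx -1.7457 \cdot 10^{-5}$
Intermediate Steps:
$E = -29453$
$\frac{1}{-27832 + E} = \frac{1}{-27832 - 29453} = \frac{1}{-57285} = - \frac{1}{57285}$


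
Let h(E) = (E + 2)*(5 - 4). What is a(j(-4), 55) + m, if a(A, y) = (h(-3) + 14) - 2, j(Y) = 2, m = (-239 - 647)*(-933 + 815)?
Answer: 104559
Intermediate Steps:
h(E) = 2 + E (h(E) = (2 + E)*1 = 2 + E)
m = 104548 (m = -886*(-118) = 104548)
a(A, y) = 11 (a(A, y) = ((2 - 3) + 14) - 2 = (-1 + 14) - 2 = 13 - 2 = 11)
a(j(-4), 55) + m = 11 + 104548 = 104559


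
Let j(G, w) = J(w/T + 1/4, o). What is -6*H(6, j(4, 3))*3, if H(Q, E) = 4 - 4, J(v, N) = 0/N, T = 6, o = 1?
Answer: 0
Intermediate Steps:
J(v, N) = 0
j(G, w) = 0
H(Q, E) = 0
-6*H(6, j(4, 3))*3 = -6*0*3 = 0*3 = 0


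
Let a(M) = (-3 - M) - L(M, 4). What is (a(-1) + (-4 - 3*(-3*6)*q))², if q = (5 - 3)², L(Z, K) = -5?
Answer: 46225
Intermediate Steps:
q = 4 (q = 2² = 4)
a(M) = 2 - M (a(M) = (-3 - M) - 1*(-5) = (-3 - M) + 5 = 2 - M)
(a(-1) + (-4 - 3*(-3*6)*q))² = ((2 - 1*(-1)) + (-4 - 3*(-3*6)*4))² = ((2 + 1) + (-4 - (-54)*4))² = (3 + (-4 - 3*(-72)))² = (3 + (-4 + 216))² = (3 + 212)² = 215² = 46225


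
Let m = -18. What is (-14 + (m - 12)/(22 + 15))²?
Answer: 300304/1369 ≈ 219.36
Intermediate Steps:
(-14 + (m - 12)/(22 + 15))² = (-14 + (-18 - 12)/(22 + 15))² = (-14 - 30/37)² = (-548/37)² = 300304/1369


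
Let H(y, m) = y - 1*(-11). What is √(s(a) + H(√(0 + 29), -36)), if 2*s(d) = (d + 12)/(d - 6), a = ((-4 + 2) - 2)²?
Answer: √(310 + 25*√29)/5 ≈ 4.2172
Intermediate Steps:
H(y, m) = 11 + y (H(y, m) = y + 11 = 11 + y)
a = 16 (a = (-2 - 2)² = (-4)² = 16)
s(d) = (12 + d)/(2*(-6 + d)) (s(d) = ((d + 12)/(d - 6))/2 = ((12 + d)/(-6 + d))/2 = (12 + d)/(2*(-6 + d)))
√(s(a) + H(√(0 + 29), -36)) = √((12 + 16)/(2*(-6 + 16)) + (11 + √(0 + 29))) = √((½)*28/10 + (11 + √29)) = √((½)*(⅒)*28 + (11 + √29)) = √(7/5 + (11 + √29)) = √(62/5 + √29)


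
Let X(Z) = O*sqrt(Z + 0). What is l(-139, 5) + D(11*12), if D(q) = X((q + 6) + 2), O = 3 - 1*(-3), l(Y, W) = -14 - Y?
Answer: 125 + 12*sqrt(35) ≈ 195.99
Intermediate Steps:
O = 6 (O = 3 + 3 = 6)
X(Z) = 6*sqrt(Z) (X(Z) = 6*sqrt(Z + 0) = 6*sqrt(Z))
D(q) = 6*sqrt(8 + q) (D(q) = 6*sqrt((q + 6) + 2) = 6*sqrt((6 + q) + 2) = 6*sqrt(8 + q))
l(-139, 5) + D(11*12) = (-14 - 1*(-139)) + 6*sqrt(8 + 11*12) = (-14 + 139) + 6*sqrt(8 + 132) = 125 + 6*sqrt(140) = 125 + 6*(2*sqrt(35)) = 125 + 12*sqrt(35)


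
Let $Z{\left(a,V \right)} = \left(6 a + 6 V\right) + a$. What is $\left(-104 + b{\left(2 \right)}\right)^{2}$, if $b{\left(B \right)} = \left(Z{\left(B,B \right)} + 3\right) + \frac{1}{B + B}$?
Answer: $\frac{89401}{16} \approx 5587.6$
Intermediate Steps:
$Z{\left(a,V \right)} = 6 V + 7 a$ ($Z{\left(a,V \right)} = \left(6 V + 6 a\right) + a = 6 V + 7 a$)
$b{\left(B \right)} = 3 + \frac{1}{2 B} + 13 B$ ($b{\left(B \right)} = \left(\left(6 B + 7 B\right) + 3\right) + \frac{1}{B + B} = \left(13 B + 3\right) + \frac{1}{2 B} = \left(3 + 13 B\right) + \frac{1}{2 B} = 3 + \frac{1}{2 B} + 13 B$)
$\left(-104 + b{\left(2 \right)}\right)^{2} = \left(-104 + \left(3 + \frac{1}{2 \cdot 2} + 13 \cdot 2\right)\right)^{2} = \left(-104 + \left(3 + \frac{1}{2} \cdot \frac{1}{2} + 26\right)\right)^{2} = \left(-104 + \left(3 + \frac{1}{4} + 26\right)\right)^{2} = \left(-104 + \frac{117}{4}\right)^{2} = \left(- \frac{299}{4}\right)^{2} = \frac{89401}{16}$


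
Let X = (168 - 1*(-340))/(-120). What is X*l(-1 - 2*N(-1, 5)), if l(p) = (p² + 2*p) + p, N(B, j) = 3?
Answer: -1778/15 ≈ -118.53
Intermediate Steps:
l(p) = p² + 3*p
X = -127/30 (X = (168 + 340)*(-1/120) = 508*(-1/120) = -127/30 ≈ -4.2333)
X*l(-1 - 2*N(-1, 5)) = -127*(-1 - 2*3)*(3 + (-1 - 2*3))/30 = -127*(-1 - 6)*(3 + (-1 - 6))/30 = -(-889)*(3 - 7)/30 = -(-889)*(-4)/30 = -127/30*28 = -1778/15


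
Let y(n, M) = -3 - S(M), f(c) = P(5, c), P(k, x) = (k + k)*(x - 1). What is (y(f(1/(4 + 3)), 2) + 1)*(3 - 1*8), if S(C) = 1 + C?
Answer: 25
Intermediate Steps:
P(k, x) = 2*k*(-1 + x) (P(k, x) = (2*k)*(-1 + x) = 2*k*(-1 + x))
f(c) = -10 + 10*c (f(c) = 2*5*(-1 + c) = -10 + 10*c)
y(n, M) = -4 - M (y(n, M) = -3 - (1 + M) = -3 + (-1 - M) = -4 - M)
(y(f(1/(4 + 3)), 2) + 1)*(3 - 1*8) = ((-4 - 1*2) + 1)*(3 - 1*8) = ((-4 - 2) + 1)*(3 - 8) = (-6 + 1)*(-5) = -5*(-5) = 25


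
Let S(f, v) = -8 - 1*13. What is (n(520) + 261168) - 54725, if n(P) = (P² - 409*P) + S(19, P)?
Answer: 264142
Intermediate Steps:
S(f, v) = -21 (S(f, v) = -8 - 13 = -21)
n(P) = -21 + P² - 409*P (n(P) = (P² - 409*P) - 21 = -21 + P² - 409*P)
(n(520) + 261168) - 54725 = ((-21 + 520² - 409*520) + 261168) - 54725 = ((-21 + 270400 - 212680) + 261168) - 54725 = (57699 + 261168) - 54725 = 318867 - 54725 = 264142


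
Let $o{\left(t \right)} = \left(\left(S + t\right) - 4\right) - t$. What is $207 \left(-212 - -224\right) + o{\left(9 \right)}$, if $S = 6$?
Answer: $2486$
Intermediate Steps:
$o{\left(t \right)} = 2$ ($o{\left(t \right)} = \left(\left(6 + t\right) - 4\right) - t = \left(2 + t\right) - t = 2$)
$207 \left(-212 - -224\right) + o{\left(9 \right)} = 207 \left(-212 - -224\right) + 2 = 207 \left(-212 + 224\right) + 2 = 207 \cdot 12 + 2 = 2484 + 2 = 2486$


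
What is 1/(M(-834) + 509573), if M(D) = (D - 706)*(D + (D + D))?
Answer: 1/4362653 ≈ 2.2922e-7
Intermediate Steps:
M(D) = 3*D*(-706 + D) (M(D) = (-706 + D)*(D + 2*D) = (-706 + D)*(3*D) = 3*D*(-706 + D))
1/(M(-834) + 509573) = 1/(3*(-834)*(-706 - 834) + 509573) = 1/(3*(-834)*(-1540) + 509573) = 1/(3853080 + 509573) = 1/4362653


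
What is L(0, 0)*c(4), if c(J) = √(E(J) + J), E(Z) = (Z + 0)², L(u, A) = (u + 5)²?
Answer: 50*√5 ≈ 111.80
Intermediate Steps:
L(u, A) = (5 + u)²
E(Z) = Z²
c(J) = √(J + J²) (c(J) = √(J² + J) = √(J + J²))
L(0, 0)*c(4) = (5 + 0)²*√(4*(1 + 4)) = 5²*√(4*5) = 25*√20 = 25*(2*√5) = 50*√5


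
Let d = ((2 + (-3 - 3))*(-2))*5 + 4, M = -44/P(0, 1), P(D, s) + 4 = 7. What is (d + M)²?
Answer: 7744/9 ≈ 860.44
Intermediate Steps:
P(D, s) = 3 (P(D, s) = -4 + 7 = 3)
M = -44/3 ≈ -14.667
d = 44 (d = ((2 - 6)*(-2))*5 + 4 = -4*(-2)*5 + 4 = 8*5 + 4 = 40 + 4 = 44)
(d + M)² = (44 - 44/3)² = (88/3)² = 7744/9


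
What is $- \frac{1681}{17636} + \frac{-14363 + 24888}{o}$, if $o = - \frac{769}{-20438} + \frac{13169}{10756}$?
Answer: $\frac{20402172911565667}{2446284145748} \approx 8340.1$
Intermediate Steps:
$o = \frac{138709693}{109915564}$ ($o = \left(-769\right) \left(- \frac{1}{20438}\right) + 13169 \cdot \frac{1}{10756} = \frac{769}{20438} + \frac{13169}{10756} = \frac{138709693}{109915564} \approx 1.262$)
$- \frac{1681}{17636} + \frac{-14363 + 24888}{o} = - \frac{1681}{17636} + \frac{-14363 + 24888}{\frac{138709693}{109915564}} = \left(-1681\right) \frac{1}{17636} + 10525 \cdot \frac{109915564}{138709693} = - \frac{1681}{17636} + \frac{1156861311100}{138709693} = \frac{20402172911565667}{2446284145748}$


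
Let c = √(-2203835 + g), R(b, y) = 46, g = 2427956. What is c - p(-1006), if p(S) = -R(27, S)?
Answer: 46 + √224121 ≈ 519.41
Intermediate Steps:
c = √224121 (c = √(-2203835 + 2427956) = √224121 ≈ 473.41)
p(S) = -46 (p(S) = -1*46 = -46)
c - p(-1006) = √224121 - 1*(-46) = √224121 + 46 = 46 + √224121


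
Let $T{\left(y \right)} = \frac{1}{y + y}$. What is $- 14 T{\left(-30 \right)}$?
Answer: $\frac{7}{30} \approx 0.23333$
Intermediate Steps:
$T{\left(y \right)} = \frac{1}{2 y}$
$- 14 T{\left(-30 \right)} = - 14 \frac{1}{2 \left(-30\right)} = - 14 \cdot \frac{1}{2} \left(- \frac{1}{30}\right) = \left(-14\right) \left(- \frac{1}{60}\right) = \frac{7}{30}$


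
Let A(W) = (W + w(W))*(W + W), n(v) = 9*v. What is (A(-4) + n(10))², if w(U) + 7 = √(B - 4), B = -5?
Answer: 31108 - 8544*I ≈ 31108.0 - 8544.0*I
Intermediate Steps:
w(U) = -7 + 3*I (w(U) = -7 + √(-5 - 4) = -7 + √(-9) = -7 + 3*I)
A(W) = 2*W*(-7 + W + 3*I) (A(W) = (W + (-7 + 3*I))*(W + W) = (-7 + W + 3*I)*(2*W) = 2*W*(-7 + W + 3*I))
(A(-4) + n(10))² = (2*(-4)*(-7 - 4 + 3*I) + 9*10)² = (2*(-4)*(-11 + 3*I) + 90)² = ((88 - 24*I) + 90)² = (178 - 24*I)²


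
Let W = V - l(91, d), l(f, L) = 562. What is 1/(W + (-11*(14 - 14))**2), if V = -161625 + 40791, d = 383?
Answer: -1/121396 ≈ -8.2375e-6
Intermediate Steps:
V = -120834
W = -121396 (W = -120834 - 1*562 = -120834 - 562 = -121396)
1/(W + (-11*(14 - 14))**2) = 1/(-121396 + (-11*(14 - 14))**2) = 1/(-121396 + (-11*0)**2) = 1/(-121396 + 0**2) = 1/(-121396 + 0) = 1/(-121396) = -1/121396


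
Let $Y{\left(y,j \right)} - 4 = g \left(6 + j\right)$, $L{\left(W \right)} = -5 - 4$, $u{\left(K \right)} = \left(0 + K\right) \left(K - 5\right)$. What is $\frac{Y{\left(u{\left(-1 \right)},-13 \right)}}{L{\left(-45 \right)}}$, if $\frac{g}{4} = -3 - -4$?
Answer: $\frac{8}{3} \approx 2.6667$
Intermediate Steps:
$g = 4$ ($g = 4 \left(-3 - -4\right) = 4 \left(-3 + 4\right) = 4 \cdot 1 = 4$)
$u{\left(K \right)} = K \left(-5 + K\right)$
$L{\left(W \right)} = -9$ ($L{\left(W \right)} = -5 - 4 = -9$)
$Y{\left(y,j \right)} = 28 + 4 j$ ($Y{\left(y,j \right)} = 4 + 4 \left(6 + j\right) = 4 + \left(24 + 4 j\right) = 28 + 4 j$)
$\frac{Y{\left(u{\left(-1 \right)},-13 \right)}}{L{\left(-45 \right)}} = \frac{28 + 4 \left(-13\right)}{-9} = - \frac{28 - 52}{9} = \left(- \frac{1}{9}\right) \left(-24\right) = \frac{8}{3}$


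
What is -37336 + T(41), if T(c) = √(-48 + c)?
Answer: -37336 + I*√7 ≈ -37336.0 + 2.6458*I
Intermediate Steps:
-37336 + T(41) = -37336 + √(-48 + 41) = -37336 + √(-7) = -37336 + I*√7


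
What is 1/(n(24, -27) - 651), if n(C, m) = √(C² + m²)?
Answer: -217/140832 - √145/140832 ≈ -0.0016263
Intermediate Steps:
1/(n(24, -27) - 651) = 1/(√(24² + (-27)²) - 651) = 1/(√(576 + 729) - 651) = 1/(√1305 - 651) = 1/(3*√145 - 651) = 1/(-651 + 3*√145)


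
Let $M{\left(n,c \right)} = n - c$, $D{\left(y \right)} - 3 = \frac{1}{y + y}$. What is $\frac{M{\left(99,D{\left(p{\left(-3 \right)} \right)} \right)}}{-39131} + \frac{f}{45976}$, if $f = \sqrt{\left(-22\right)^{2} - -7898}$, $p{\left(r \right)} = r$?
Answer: $- \frac{577}{234786} + \frac{\sqrt{8382}}{45976} \approx -0.00046623$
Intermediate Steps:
$D{\left(y \right)} = 3 + \frac{1}{2 y}$ ($D{\left(y \right)} = 3 + \frac{1}{y + y} = 3 + \frac{1}{2 y}$)
$f = \sqrt{8382}$ ($f = \sqrt{484 + 7898} = \sqrt{8382} \approx 91.553$)
$\frac{M{\left(99,D{\left(p{\left(-3 \right)} \right)} \right)}}{-39131} + \frac{f}{45976} = \frac{99 - \left(3 + \frac{1}{2 \left(-3\right)}\right)}{-39131} + \frac{\sqrt{8382}}{45976} = \left(99 - \left(3 + \frac{1}{2} \left(- \frac{1}{3}\right)\right)\right) \left(- \frac{1}{39131}\right) + \sqrt{8382} \cdot \frac{1}{45976} = \left(99 - \left(3 - \frac{1}{6}\right)\right) \left(- \frac{1}{39131}\right) + \frac{\sqrt{8382}}{45976} = \left(99 - \frac{17}{6}\right) \left(- \frac{1}{39131}\right) + \frac{\sqrt{8382}}{45976} = \frac{577}{6} \left(- \frac{1}{39131}\right) + \frac{\sqrt{8382}}{45976} = - \frac{577}{234786} + \frac{\sqrt{8382}}{45976}$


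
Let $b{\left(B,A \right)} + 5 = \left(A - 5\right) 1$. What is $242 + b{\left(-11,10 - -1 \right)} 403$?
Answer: $645$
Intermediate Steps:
$b{\left(B,A \right)} = -10 + A$ ($b{\left(B,A \right)} = -5 + \left(A - 5\right) 1 = -5 + \left(-5 + A\right) 1 = -5 + \left(-5 + A\right) = -10 + A$)
$242 + b{\left(-11,10 - -1 \right)} 403 = 242 + \left(-10 + \left(10 - -1\right)\right) 403 = 242 + \left(-10 + \left(10 + 1\right)\right) 403 = 242 + \left(-10 + 11\right) 403 = 242 + 1 \cdot 403 = 242 + 403 = 645$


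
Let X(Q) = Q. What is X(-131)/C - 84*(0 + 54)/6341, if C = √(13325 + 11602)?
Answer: -4536/6341 - 131*√24927/24927 ≈ -1.5451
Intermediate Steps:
C = √24927 ≈ 157.88
X(-131)/C - 84*(0 + 54)/6341 = -131*√24927/24927 - 84*(0 + 54)/6341 = -131*√24927/24927 - 84*54*(1/6341) = -131*√24927/24927 - 4536*1/6341 = -131*√24927/24927 - 4536/6341 = -4536/6341 - 131*√24927/24927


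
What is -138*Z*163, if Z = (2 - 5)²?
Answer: -202446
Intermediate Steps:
Z = 9 (Z = (-3)² = 9)
-138*Z*163 = -138*9*163 = -1242*163 = -202446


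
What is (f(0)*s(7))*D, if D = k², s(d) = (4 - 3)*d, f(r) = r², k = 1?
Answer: 0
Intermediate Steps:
s(d) = d (s(d) = 1*d = d)
D = 1 (D = 1² = 1)
(f(0)*s(7))*D = (0²*7)*1 = (0*7)*1 = 0*1 = 0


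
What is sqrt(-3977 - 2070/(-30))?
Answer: 2*I*sqrt(977) ≈ 62.514*I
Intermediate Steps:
sqrt(-3977 - 2070/(-30)) = sqrt(-3977 - 2070*(-1/30)) = sqrt(-3977 + 69) = sqrt(-3908) = 2*I*sqrt(977)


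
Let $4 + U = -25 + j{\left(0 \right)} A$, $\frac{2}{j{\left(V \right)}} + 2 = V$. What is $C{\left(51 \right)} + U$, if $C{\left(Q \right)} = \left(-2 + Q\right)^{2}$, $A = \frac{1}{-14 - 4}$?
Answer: $\frac{42697}{18} \approx 2372.1$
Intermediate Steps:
$j{\left(V \right)} = \frac{2}{-2 + V}$
$A = - \frac{1}{18}$ ($A = \frac{1}{-18} = - \frac{1}{18} \approx -0.055556$)
$U = - \frac{521}{18}$ ($U = -4 - \left(25 - \frac{2}{-2 + 0} \left(- \frac{1}{18}\right)\right) = -4 - \left(25 - \frac{2}{-2} \left(- \frac{1}{18}\right)\right) = -4 - \left(25 - 2 \left(- \frac{1}{2}\right) \left(- \frac{1}{18}\right)\right) = -4 - \frac{449}{18} = - \frac{521}{18} \approx -28.944$)
$C{\left(51 \right)} + U = \left(-2 + 51\right)^{2} - \frac{521}{18} = 49^{2} - \frac{521}{18} = 2401 - \frac{521}{18} = \frac{42697}{18}$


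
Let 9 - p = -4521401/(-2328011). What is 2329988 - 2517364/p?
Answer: 16211439044310/8215349 ≈ 1.9733e+6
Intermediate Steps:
p = 16430698/2328011 (p = 9 - (-4521401)/(-2328011) = 9 - (-4521401)*(-1)/2328011 = 9 - 1*4521401/2328011 = 9 - 4521401/2328011 = 16430698/2328011 ≈ 7.0578)
2329988 - 2517364/p = 2329988 - 2517364/16430698/2328011 = 2329988 - 2517364*2328011/16430698 = 2329988 - 2930225541502/8215349 = 16211439044310/8215349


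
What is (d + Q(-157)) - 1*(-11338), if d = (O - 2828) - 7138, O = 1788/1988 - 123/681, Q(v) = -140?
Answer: 139074100/112819 ≈ 1232.7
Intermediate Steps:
O = 81092/112819 (O = 1788*(1/1988) - 123*1/681 = 447/497 - 41/227 = 81092/112819 ≈ 0.71878)
d = -1124273062/112819 (d = (81092/112819 - 2828) - 7138 = -318971040/112819 - 7138 = -1124273062/112819 ≈ -9965.3)
(d + Q(-157)) - 1*(-11338) = (-1124273062/112819 - 140) - 1*(-11338) = -1140067722/112819 + 11338 = 139074100/112819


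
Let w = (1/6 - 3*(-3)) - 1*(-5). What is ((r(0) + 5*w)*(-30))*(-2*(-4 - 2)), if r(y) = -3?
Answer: -24420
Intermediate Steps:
w = 85/6 (w = (1*(⅙) + 9) + 5 = (⅙ + 9) + 5 = 55/6 + 5 = 85/6 ≈ 14.167)
((r(0) + 5*w)*(-30))*(-2*(-4 - 2)) = ((-3 + 5*(85/6))*(-30))*(-2*(-4 - 2)) = ((-3 + 425/6)*(-30))*(-2*(-6)) = ((407/6)*(-30))*12 = -2035*12 = -24420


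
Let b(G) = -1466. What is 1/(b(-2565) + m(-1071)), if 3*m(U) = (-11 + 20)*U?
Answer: -1/4679 ≈ -0.00021372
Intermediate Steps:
m(U) = 3*U (m(U) = ((-11 + 20)*U)/3 = (9*U)/3 = 3*U)
1/(b(-2565) + m(-1071)) = 1/(-1466 + 3*(-1071)) = 1/(-1466 - 3213) = 1/(-4679) = -1/4679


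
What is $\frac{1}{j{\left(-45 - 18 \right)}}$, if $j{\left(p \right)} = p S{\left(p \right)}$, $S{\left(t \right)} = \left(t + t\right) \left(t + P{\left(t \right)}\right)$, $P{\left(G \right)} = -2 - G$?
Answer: $- \frac{1}{15876} \approx -6.2988 \cdot 10^{-5}$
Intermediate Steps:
$S{\left(t \right)} = - 4 t$ ($S{\left(t \right)} = \left(t + t\right) \left(t - \left(2 + t\right)\right) = 2 t \left(-2\right) = - 4 t$)
$j{\left(p \right)} = - 4 p^{2}$ ($j{\left(p \right)} = p \left(- 4 p\right) = - 4 p^{2}$)
$\frac{1}{j{\left(-45 - 18 \right)}} = \frac{1}{\left(-4\right) \left(-45 - 18\right)^{2}} = \frac{1}{\left(-4\right) \left(-63\right)^{2}} = \frac{1}{\left(-4\right) 3969} = \frac{1}{-15876} = - \frac{1}{15876}$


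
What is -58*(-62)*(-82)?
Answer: -294872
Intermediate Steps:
-58*(-62)*(-82) = 3596*(-82) = -294872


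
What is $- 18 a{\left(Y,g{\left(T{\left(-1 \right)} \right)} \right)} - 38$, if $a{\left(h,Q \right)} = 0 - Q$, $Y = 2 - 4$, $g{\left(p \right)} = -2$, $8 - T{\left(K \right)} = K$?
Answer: $-74$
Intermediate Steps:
$T{\left(K \right)} = 8 - K$
$Y = -2$ ($Y = 2 - 4 = -2$)
$a{\left(h,Q \right)} = - Q$
$- 18 a{\left(Y,g{\left(T{\left(-1 \right)} \right)} \right)} - 38 = - 18 \left(\left(-1\right) \left(-2\right)\right) - 38 = \left(-18\right) 2 - 38 = -36 - 38 = -74$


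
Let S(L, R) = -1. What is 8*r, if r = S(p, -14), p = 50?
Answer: -8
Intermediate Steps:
r = -1
8*r = 8*(-1) = -8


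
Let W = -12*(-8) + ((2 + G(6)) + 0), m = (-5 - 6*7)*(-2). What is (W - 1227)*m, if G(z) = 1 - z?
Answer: -106596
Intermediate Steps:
m = 94 (m = (-5 - 42)*(-2) = -47*(-2) = 94)
W = 93 (W = -12*(-8) + ((2 + (1 - 1*6)) + 0) = 96 + ((2 + (1 - 6)) + 0) = 96 + ((2 - 5) + 0) = 96 + (-3 + 0) = 96 - 3 = 93)
(W - 1227)*m = (93 - 1227)*94 = -1134*94 = -106596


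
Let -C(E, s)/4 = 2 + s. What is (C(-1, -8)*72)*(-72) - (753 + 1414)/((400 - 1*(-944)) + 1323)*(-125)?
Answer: -331546597/2667 ≈ -1.2431e+5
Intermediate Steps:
C(E, s) = -8 - 4*s (C(E, s) = -4*(2 + s) = -8 - 4*s)
(C(-1, -8)*72)*(-72) - (753 + 1414)/((400 - 1*(-944)) + 1323)*(-125) = ((-8 - 4*(-8))*72)*(-72) - (753 + 1414)/((400 - 1*(-944)) + 1323)*(-125) = ((-8 + 32)*72)*(-72) - 2167/((400 + 944) + 1323)*(-125) = (24*72)*(-72) - 2167/(1344 + 1323)*(-125) = 1728*(-72) - 2167/2667*(-125) = -124416 - 2167*(1/2667)*(-125) = -124416 - 2167*(-125)/2667 = -124416 - 1*(-270875/2667) = -124416 + 270875/2667 = -331546597/2667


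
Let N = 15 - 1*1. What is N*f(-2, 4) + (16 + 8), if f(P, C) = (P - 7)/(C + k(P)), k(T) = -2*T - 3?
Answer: -6/5 ≈ -1.2000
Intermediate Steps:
N = 14 (N = 15 - 1 = 14)
k(T) = -3 - 2*T
f(P, C) = (-7 + P)/(-3 + C - 2*P) (f(P, C) = (P - 7)/(C + (-3 - 2*P)) = (-7 + P)/(-3 + C - 2*P))
N*f(-2, 4) + (16 + 8) = 14*((7 - 1*(-2))/(3 - 1*4 + 2*(-2))) + (16 + 8) = 14*((7 + 2)/(3 - 4 - 4)) + 24 = 14*(9/(-5)) + 24 = 14*(-⅕*9) + 24 = 14*(-9/5) + 24 = -126/5 + 24 = -6/5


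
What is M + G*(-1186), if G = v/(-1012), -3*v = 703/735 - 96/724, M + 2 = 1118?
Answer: 225308002501/201947130 ≈ 1115.7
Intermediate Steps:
M = 1116 (M = -2 + 1118 = 1116)
v = -109603/399105 (v = -(703/735 - 96/724)/3 = -(703*(1/735) - 96*1/724)/3 = -(703/735 - 24/181)/3 = -⅓*109603/133035 = -109603/399105 ≈ -0.27462)
G = 109603/403894260 (G = -109603/399105/(-1012) = -109603/399105*(-1/1012) = 109603/403894260 ≈ 0.00027137)
M + G*(-1186) = 1116 + (109603/403894260)*(-1186) = 1116 - 64994579/201947130 = 225308002501/201947130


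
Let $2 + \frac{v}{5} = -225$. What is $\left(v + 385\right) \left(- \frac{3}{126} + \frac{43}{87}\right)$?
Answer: $- \frac{71625}{203} \approx -352.83$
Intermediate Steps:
$v = -1135$ ($v = -10 + 5 \left(-225\right) = -10 - 1125 = -1135$)
$\left(v + 385\right) \left(- \frac{3}{126} + \frac{43}{87}\right) = \left(-1135 + 385\right) \left(- \frac{3}{126} + \frac{43}{87}\right) = - 750 \left(\left(-3\right) \frac{1}{126} + 43 \cdot \frac{1}{87}\right) = - 750 \left(- \frac{1}{42} + \frac{43}{87}\right) = \left(-750\right) \frac{191}{406} = - \frac{71625}{203}$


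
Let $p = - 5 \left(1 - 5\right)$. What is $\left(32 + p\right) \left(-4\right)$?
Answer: $-208$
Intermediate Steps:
$p = 20$ ($p = \left(-5\right) \left(-4\right) = 20$)
$\left(32 + p\right) \left(-4\right) = \left(32 + 20\right) \left(-4\right) = 52 \left(-4\right) = -208$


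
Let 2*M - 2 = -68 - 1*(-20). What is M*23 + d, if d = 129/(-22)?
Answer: -11767/22 ≈ -534.86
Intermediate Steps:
d = -129/22 (d = 129*(-1/22) = -129/22 ≈ -5.8636)
M = -23 (M = 1 + (-68 - 1*(-20))/2 = 1 + (-68 + 20)/2 = 1 + (1/2)*(-48) = 1 - 24 = -23)
M*23 + d = -23*23 - 129/22 = -529 - 129/22 = -11767/22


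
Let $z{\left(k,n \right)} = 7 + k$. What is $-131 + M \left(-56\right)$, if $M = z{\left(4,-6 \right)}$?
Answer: $-747$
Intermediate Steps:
$M = 11$ ($M = 7 + 4 = 11$)
$-131 + M \left(-56\right) = -131 + 11 \left(-56\right) = -131 - 616 = -747$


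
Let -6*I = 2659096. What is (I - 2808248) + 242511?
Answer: -9026759/3 ≈ -3.0089e+6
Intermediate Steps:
I = -1329548/3 (I = -⅙*2659096 = -1329548/3 ≈ -4.4318e+5)
(I - 2808248) + 242511 = (-1329548/3 - 2808248) + 242511 = -9754292/3 + 242511 = -9026759/3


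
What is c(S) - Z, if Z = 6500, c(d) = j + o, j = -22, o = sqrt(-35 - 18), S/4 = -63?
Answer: -6522 + I*sqrt(53) ≈ -6522.0 + 7.2801*I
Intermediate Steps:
S = -252 (S = 4*(-63) = -252)
o = I*sqrt(53) (o = sqrt(-53) = I*sqrt(53) ≈ 7.2801*I)
c(d) = -22 + I*sqrt(53)
c(S) - Z = (-22 + I*sqrt(53)) - 1*6500 = (-22 + I*sqrt(53)) - 6500 = -6522 + I*sqrt(53)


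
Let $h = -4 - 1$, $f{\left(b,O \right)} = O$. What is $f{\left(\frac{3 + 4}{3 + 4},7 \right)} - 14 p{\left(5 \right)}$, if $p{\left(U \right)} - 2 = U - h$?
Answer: $-161$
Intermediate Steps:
$h = -5$ ($h = -4 - 1 = -5$)
$p{\left(U \right)} = 7 + U$ ($p{\left(U \right)} = 2 + \left(U - -5\right) = 2 + \left(U + 5\right) = 2 + \left(5 + U\right) = 7 + U$)
$f{\left(\frac{3 + 4}{3 + 4},7 \right)} - 14 p{\left(5 \right)} = 7 - 14 \left(7 + 5\right) = 7 - 168 = -161$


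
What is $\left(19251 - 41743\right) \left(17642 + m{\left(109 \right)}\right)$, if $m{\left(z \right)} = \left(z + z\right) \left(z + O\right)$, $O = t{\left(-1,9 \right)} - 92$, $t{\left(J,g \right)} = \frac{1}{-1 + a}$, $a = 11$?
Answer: $- \frac{2403247708}{5} \approx -4.8065 \cdot 10^{8}$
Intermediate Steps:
$t{\left(J,g \right)} = \frac{1}{10}$ ($t{\left(J,g \right)} = \frac{1}{-1 + 11} = \frac{1}{10}$)
$O = - \frac{919}{10}$ ($O = \frac{1}{10} - 92 = - \frac{919}{10} \approx -91.9$)
$m{\left(z \right)} = 2 z \left(- \frac{919}{10} + z\right)$ ($m{\left(z \right)} = \left(z + z\right) \left(z - \frac{919}{10}\right) = 2 z \left(- \frac{919}{10} + z\right)$)
$\left(19251 - 41743\right) \left(17642 + m{\left(109 \right)}\right) = \left(19251 - 41743\right) \left(17642 + \frac{1}{5} \cdot 109 \left(-919 + 10 \cdot 109\right)\right) = - 22492 \left(17642 + \frac{1}{5} \cdot 109 \left(-919 + 1090\right)\right) = - 22492 \left(17642 + \frac{1}{5} \cdot 109 \cdot 171\right) = - 22492 \left(17642 + \frac{18639}{5}\right) = \left(-22492\right) \frac{106849}{5} = - \frac{2403247708}{5}$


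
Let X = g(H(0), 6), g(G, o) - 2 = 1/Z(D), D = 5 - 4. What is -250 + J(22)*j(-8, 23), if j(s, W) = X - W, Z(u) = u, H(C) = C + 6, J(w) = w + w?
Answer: -1130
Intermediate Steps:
J(w) = 2*w
H(C) = 6 + C
D = 1
g(G, o) = 3 (g(G, o) = 2 + 1/1 = 2 + 1 = 3)
X = 3
j(s, W) = 3 - W
-250 + J(22)*j(-8, 23) = -250 + (2*22)*(3 - 1*23) = -250 + 44*(3 - 23) = -250 + 44*(-20) = -250 - 880 = -1130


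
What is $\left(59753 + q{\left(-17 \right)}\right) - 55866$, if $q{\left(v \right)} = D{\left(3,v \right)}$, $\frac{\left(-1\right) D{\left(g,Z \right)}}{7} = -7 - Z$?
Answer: $3817$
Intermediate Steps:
$D{\left(g,Z \right)} = 49 + 7 Z$ ($D{\left(g,Z \right)} = - 7 \left(-7 - Z\right) = 49 + 7 Z$)
$q{\left(v \right)} = 49 + 7 v$
$\left(59753 + q{\left(-17 \right)}\right) - 55866 = \left(59753 + \left(49 + 7 \left(-17\right)\right)\right) - 55866 = \left(59753 + \left(49 - 119\right)\right) - 55866 = \left(59753 - 70\right) - 55866 = 59683 - 55866 = 3817$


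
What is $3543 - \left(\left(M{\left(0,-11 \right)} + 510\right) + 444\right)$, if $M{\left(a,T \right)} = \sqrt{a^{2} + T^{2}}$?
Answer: $2578$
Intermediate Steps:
$M{\left(a,T \right)} = \sqrt{T^{2} + a^{2}}$
$3543 - \left(\left(M{\left(0,-11 \right)} + 510\right) + 444\right) = 3543 - \left(\left(\sqrt{\left(-11\right)^{2} + 0^{2}} + 510\right) + 444\right) = 3543 - \left(\left(\sqrt{121 + 0} + 510\right) + 444\right) = 3543 - \left(\left(\sqrt{121} + 510\right) + 444\right) = 3543 - \left(\left(11 + 510\right) + 444\right) = 3543 - \left(521 + 444\right) = 3543 - 965 = 2578$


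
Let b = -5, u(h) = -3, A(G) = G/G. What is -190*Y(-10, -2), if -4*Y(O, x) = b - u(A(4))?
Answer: -95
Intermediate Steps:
A(G) = 1
Y(O, x) = 1/2 (Y(O, x) = -(-5 - 1*(-3))/4 = -(-5 + 3)/4 = -1/4*(-2) = 1/2)
-190*Y(-10, -2) = -190*1/2 = -95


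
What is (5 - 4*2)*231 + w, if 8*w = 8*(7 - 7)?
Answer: -693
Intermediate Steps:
w = 0 (w = (8*(7 - 7))/8 = (8*0)/8 = (⅛)*0 = 0)
(5 - 4*2)*231 + w = (5 - 4*2)*231 + 0 = (5 - 8)*231 + 0 = -3*231 + 0 = -693 + 0 = -693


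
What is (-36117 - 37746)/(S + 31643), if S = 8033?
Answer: -73863/39676 ≈ -1.8617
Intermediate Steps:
(-36117 - 37746)/(S + 31643) = (-36117 - 37746)/(8033 + 31643) = -73863/39676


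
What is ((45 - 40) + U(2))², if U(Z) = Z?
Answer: 49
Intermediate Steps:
((45 - 40) + U(2))² = ((45 - 40) + 2)² = (5 + 2)² = 7² = 49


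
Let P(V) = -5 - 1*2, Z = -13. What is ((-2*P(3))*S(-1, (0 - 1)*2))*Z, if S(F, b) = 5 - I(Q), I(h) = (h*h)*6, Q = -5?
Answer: 26390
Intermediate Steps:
P(V) = -7 (P(V) = -5 - 2 = -7)
I(h) = 6*h² (I(h) = h²*6 = 6*h²)
S(F, b) = -145 (S(F, b) = 5 - 6*(-5)² = 5 - 6*25 = 5 - 1*150 = 5 - 150 = -145)
((-2*P(3))*S(-1, (0 - 1)*2))*Z = (-2*(-7)*(-145))*(-13) = (14*(-145))*(-13) = -2030*(-13) = 26390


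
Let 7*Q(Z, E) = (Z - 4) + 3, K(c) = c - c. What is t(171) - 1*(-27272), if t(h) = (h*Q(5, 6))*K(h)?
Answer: 27272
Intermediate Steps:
K(c) = 0
Q(Z, E) = -⅐ + Z/7 (Q(Z, E) = ((Z - 4) + 3)/7 = ((-4 + Z) + 3)/7 = (-1 + Z)/7 = -⅐ + Z/7)
t(h) = 0 (t(h) = (h*(-⅐ + (⅐)*5))*0 = (h*(-⅐ + 5/7))*0 = (h*(4/7))*0 = (4*h/7)*0 = 0)
t(171) - 1*(-27272) = 0 - 1*(-27272) = 0 + 27272 = 27272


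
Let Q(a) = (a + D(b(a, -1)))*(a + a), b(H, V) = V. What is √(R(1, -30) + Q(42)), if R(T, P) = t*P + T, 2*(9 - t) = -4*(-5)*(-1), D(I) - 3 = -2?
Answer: √3043 ≈ 55.163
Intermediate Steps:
D(I) = 1 (D(I) = 3 - 2 = 1)
t = 19 (t = 9 - (-4*(-5))*(-1)/2 = 9 - 10*(-1) = 9 - ½*(-20) = 9 + 10 = 19)
R(T, P) = T + 19*P (R(T, P) = 19*P + T = T + 19*P)
Q(a) = 2*a*(1 + a) (Q(a) = (a + 1)*(a + a) = (1 + a)*(2*a) = 2*a*(1 + a))
√(R(1, -30) + Q(42)) = √((1 + 19*(-30)) + 2*42*(1 + 42)) = √((1 - 570) + 2*42*43) = √(-569 + 3612) = √3043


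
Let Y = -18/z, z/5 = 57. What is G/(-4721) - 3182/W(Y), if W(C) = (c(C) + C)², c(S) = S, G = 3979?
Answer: -67788063263/339912 ≈ -1.9943e+5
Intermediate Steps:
z = 285 (z = 5*57 = 285)
Y = -6/95 (Y = -18/285 = -18*1/285 = -6/95 ≈ -0.063158)
W(C) = 4*C² (W(C) = (C + C)² = (2*C)² = 4*C²)
G/(-4721) - 3182/W(Y) = 3979/(-4721) - 3182/(4*(-6/95)²) = 3979*(-1/4721) - 3182/(4*(36/9025)) = -3979/4721 - 3182/144/9025 = -3979/4721 - 3182*9025/144 = -3979/4721 - 14358775/72 = -67788063263/339912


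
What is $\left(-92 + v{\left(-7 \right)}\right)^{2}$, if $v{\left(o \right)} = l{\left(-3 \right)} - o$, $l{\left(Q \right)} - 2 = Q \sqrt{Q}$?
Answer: $6862 + 498 i \sqrt{3} \approx 6862.0 + 862.56 i$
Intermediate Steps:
$l{\left(Q \right)} = 2 + Q^{\frac{3}{2}}$ ($l{\left(Q \right)} = 2 + Q \sqrt{Q} = 2 + Q^{\frac{3}{2}}$)
$v{\left(o \right)} = 2 - o - 3 i \sqrt{3}$ ($v{\left(o \right)} = \left(2 + \left(-3\right)^{\frac{3}{2}}\right) - o = \left(2 - 3 i \sqrt{3}\right) - o = 2 - o - 3 i \sqrt{3}$)
$\left(-92 + v{\left(-7 \right)}\right)^{2} = \left(-92 - \left(-9 + 3 i \sqrt{3}\right)\right)^{2} = \left(-92 + \left(2 + 7 - 3 i \sqrt{3}\right)\right)^{2} = \left(-92 + \left(9 - 3 i \sqrt{3}\right)\right)^{2} = \left(-83 - 3 i \sqrt{3}\right)^{2}$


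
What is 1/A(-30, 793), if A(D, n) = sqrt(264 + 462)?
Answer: sqrt(6)/66 ≈ 0.037113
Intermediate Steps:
A(D, n) = 11*sqrt(6) (A(D, n) = sqrt(726) = 11*sqrt(6))
1/A(-30, 793) = 1/(11*sqrt(6)) = sqrt(6)/66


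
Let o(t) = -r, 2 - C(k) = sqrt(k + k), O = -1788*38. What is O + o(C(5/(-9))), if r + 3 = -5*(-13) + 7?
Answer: -68013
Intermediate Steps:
O = -67944
r = 69 (r = -3 + (-5*(-13) + 7) = -3 + (65 + 7) = -3 + 72 = 69)
C(k) = 2 - sqrt(2)*sqrt(k) (C(k) = 2 - sqrt(k + k) = 2 - sqrt(2*k) = 2 - sqrt(2)*sqrt(k))
o(t) = -69 (o(t) = -1*69 = -69)
O + o(C(5/(-9))) = -67944 - 69 = -68013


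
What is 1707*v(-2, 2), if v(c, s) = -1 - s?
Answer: -5121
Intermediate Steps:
1707*v(-2, 2) = 1707*(-1 - 1*2) = 1707*(-1 - 2) = 1707*(-3) = -5121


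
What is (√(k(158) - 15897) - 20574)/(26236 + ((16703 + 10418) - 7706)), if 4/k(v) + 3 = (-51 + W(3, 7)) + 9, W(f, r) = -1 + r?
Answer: -6858/15217 + I*√24179493/1780389 ≈ -0.45068 + 0.0027619*I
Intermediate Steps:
k(v) = -4/39 (k(v) = 4/(-3 + ((-51 + (-1 + 7)) + 9)) = 4/(-3 + ((-51 + 6) + 9)) = 4/(-3 + (-45 + 9)) = 4/(-3 - 36) = 4/(-39) = 4*(-1/39) = -4/39)
(√(k(158) - 15897) - 20574)/(26236 + ((16703 + 10418) - 7706)) = (√(-4/39 - 15897) - 20574)/(26236 + ((16703 + 10418) - 7706)) = (√(-619987/39) - 20574)/(26236 + (27121 - 7706)) = (I*√24179493/39 - 20574)/(26236 + 19415) = (-20574 + I*√24179493/39)/45651 = (-20574 + I*√24179493/39)*(1/45651) = -6858/15217 + I*√24179493/1780389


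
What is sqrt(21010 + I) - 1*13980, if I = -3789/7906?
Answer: -13980 + sqrt(1313196648526)/7906 ≈ -13835.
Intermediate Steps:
I = -3789/7906 (I = -3789*1/7906 = -3789/7906 ≈ -0.47926)
sqrt(21010 + I) - 1*13980 = sqrt(21010 - 3789/7906) - 1*13980 = sqrt(166101271/7906) - 13980 = sqrt(1313196648526)/7906 - 13980 = -13980 + sqrt(1313196648526)/7906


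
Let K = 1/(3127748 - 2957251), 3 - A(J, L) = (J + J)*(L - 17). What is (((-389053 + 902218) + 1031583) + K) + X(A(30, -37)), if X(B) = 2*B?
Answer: 264480743299/170497 ≈ 1.5512e+6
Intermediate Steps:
A(J, L) = 3 - 2*J*(-17 + L) (A(J, L) = 3 - (J + J)*(L - 17) = 3 - 2*J*(-17 + L))
K = 1/170497 ≈ 5.8652e-6
(((-389053 + 902218) + 1031583) + K) + X(A(30, -37)) = (((-389053 + 902218) + 1031583) + 1/170497) + 2*(3 + 34*30 - 2*30*(-37)) = ((513165 + 1031583) + 1/170497) + 2*(3 + 1020 + 2220) = (1544748 + 1/170497) + 2*3243 = 263374899757/170497 + 6486 = 264480743299/170497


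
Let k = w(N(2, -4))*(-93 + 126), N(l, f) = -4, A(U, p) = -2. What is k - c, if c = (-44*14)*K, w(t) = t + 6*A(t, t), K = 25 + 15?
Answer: 24112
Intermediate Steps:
K = 40
w(t) = -12 + t (w(t) = t + 6*(-2) = t - 12 = -12 + t)
c = -24640 (c = -44*14*40 = -616*40 = -24640)
k = -528 (k = (-12 - 4)*(-93 + 126) = -16*33 = -528)
k - c = -528 - 1*(-24640) = -528 + 24640 = 24112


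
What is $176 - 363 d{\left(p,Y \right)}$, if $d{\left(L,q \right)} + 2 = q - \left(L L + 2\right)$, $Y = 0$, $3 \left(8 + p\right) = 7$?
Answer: $\frac{39853}{3} \approx 13284.0$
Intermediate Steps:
$p = - \frac{17}{3}$ ($p = -8 + \frac{1}{3} \cdot 7 = -8 + \frac{7}{3} = - \frac{17}{3} \approx -5.6667$)
$d{\left(L,q \right)} = -4 + q - L^{2}$ ($d{\left(L,q \right)} = -2 - \left(2 - q + L L\right) = -2 - \left(2 + L^{2} - q\right) = -4 + q - L^{2}$)
$176 - 363 d{\left(p,Y \right)} = 176 - 363 \left(-4 + 0 - \left(- \frac{17}{3}\right)^{2}\right) = 176 - 363 \left(-4 + 0 - \frac{289}{9}\right) = 176 - - \frac{39325}{3} = 176 + \frac{39325}{3} = \frac{39853}{3}$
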